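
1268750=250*5075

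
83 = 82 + 1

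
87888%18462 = 14040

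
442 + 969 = 1411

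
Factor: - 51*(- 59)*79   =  3^1 * 17^1*59^1*79^1 = 237711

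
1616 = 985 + 631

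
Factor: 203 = 7^1*29^1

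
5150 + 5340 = 10490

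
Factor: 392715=3^3*5^1*2909^1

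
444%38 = 26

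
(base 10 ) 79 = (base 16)4F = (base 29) 2L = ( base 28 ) 2n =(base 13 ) 61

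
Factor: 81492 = 2^2*3^1*6791^1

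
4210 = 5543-1333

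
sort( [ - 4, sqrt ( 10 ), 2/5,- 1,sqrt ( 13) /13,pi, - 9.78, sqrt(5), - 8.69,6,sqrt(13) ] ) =[- 9.78 , - 8.69, - 4, - 1, sqrt( 13)/13,2/5,sqrt( 5 ),pi,sqrt( 10),sqrt(13),6]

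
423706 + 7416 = 431122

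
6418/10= 641+4/5  =  641.80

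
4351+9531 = 13882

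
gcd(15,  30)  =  15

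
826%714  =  112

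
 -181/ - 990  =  181/990 = 0.18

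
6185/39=158 + 23/39 = 158.59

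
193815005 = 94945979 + 98869026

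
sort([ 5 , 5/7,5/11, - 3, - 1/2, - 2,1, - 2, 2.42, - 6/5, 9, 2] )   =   [ - 3, - 2, - 2, - 6/5, - 1/2,  5/11,5/7, 1,  2,  2.42  ,  5,  9] 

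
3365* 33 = 111045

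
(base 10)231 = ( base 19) c3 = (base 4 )3213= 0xE7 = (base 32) 77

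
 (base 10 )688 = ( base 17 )268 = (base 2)1010110000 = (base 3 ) 221111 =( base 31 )M6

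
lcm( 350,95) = 6650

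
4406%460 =266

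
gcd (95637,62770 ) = 1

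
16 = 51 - 35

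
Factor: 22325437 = 17^1 * 19^1 * 69119^1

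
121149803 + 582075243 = 703225046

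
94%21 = 10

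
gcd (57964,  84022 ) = 86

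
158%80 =78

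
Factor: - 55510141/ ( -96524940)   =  2^ ( - 2)*3^( - 1 ) * 5^( - 1) * 19^(  -  1 )*227^ ( - 1)*373^ ( - 1 )*6163^1  *  9007^1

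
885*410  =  362850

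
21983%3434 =1379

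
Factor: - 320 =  - 2^6* 5^1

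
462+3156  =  3618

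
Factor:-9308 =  - 2^2*13^1*179^1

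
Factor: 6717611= 101^1*227^1  *293^1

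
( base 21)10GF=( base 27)d50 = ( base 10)9612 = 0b10010110001100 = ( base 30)akc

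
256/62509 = 256/62509 = 0.00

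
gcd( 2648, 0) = 2648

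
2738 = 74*37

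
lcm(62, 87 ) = 5394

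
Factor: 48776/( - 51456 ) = -2^ ( - 5 ) * 3^( - 1 ) * 7^1 * 13^1  =  - 91/96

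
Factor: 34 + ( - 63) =-29 = - 29^1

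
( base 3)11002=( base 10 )110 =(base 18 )62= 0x6E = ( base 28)3Q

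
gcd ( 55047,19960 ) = 1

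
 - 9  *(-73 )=657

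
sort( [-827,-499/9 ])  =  [  -  827,-499/9] 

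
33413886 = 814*41049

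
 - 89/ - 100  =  89/100 = 0.89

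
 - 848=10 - 858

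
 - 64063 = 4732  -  68795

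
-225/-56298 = 75/18766 = 0.00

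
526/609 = 526/609= 0.86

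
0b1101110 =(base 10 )110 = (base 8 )156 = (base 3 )11002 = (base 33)3b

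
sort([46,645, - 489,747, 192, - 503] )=[ - 503, - 489, 46, 192 , 645 , 747 ]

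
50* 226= 11300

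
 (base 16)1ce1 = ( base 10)7393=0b1110011100001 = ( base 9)11124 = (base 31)7LF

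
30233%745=433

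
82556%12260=8996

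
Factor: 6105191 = 6105191^1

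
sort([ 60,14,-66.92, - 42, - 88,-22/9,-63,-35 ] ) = [-88 , -66.92,-63,-42,-35, - 22/9 , 14,60 ] 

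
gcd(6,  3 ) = 3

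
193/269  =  193/269= 0.72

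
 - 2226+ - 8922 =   -  11148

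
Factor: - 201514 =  - 2^1*19^1*5303^1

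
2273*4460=10137580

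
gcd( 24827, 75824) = 1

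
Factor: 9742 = 2^1*4871^1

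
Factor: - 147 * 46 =-6762= - 2^1*3^1*7^2*23^1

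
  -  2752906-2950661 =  - 5703567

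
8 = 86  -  78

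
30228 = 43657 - 13429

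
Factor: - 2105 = - 5^1*421^1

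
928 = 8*116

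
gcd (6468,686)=98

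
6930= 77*90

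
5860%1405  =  240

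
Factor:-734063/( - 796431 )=3^(  -  1)*11^1*53^ ( - 1 )*5009^ ( - 1)*66733^1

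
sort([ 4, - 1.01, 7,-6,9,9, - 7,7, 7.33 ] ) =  [ - 7,-6,-1.01, 4,  7,7, 7.33,9,  9 ]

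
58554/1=58554=58554.00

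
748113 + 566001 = 1314114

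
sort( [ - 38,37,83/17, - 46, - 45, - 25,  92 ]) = [ - 46 , - 45, - 38, - 25,83/17,37,92]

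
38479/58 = 38479/58 = 663.43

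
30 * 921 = 27630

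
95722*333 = 31875426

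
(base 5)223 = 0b111111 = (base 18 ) 39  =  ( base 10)63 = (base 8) 77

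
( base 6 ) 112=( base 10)44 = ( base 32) 1C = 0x2c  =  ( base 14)32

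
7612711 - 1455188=6157523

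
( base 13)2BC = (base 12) 351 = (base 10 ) 493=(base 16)1ed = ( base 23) LA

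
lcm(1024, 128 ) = 1024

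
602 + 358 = 960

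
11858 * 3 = 35574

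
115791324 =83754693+32036631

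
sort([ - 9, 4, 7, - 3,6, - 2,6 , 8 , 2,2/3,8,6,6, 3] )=[ - 9 ,-3, - 2,2/3 , 2, 3,4,6, 6,6, 6,7, 8,8] 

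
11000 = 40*275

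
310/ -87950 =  - 1  +  8764/8795 = -  0.00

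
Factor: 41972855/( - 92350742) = - 2^(-1)*5^1*11^(  -  1 ) * 37^ (-1)*433^1* 19387^1*113453^( - 1) 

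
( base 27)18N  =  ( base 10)968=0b1111001000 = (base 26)1B6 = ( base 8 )1710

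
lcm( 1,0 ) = 0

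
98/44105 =98/44105= 0.00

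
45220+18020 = 63240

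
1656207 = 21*78867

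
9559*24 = 229416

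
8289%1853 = 877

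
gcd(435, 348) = 87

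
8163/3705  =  2  +  251/1235 = 2.20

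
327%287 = 40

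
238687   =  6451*37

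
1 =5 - 4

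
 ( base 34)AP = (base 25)EF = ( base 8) 555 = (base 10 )365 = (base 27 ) DE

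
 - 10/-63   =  10/63= 0.16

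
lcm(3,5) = 15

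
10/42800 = 1/4280= 0.00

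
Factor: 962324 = 2^2*11^1*21871^1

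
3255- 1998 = 1257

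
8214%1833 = 882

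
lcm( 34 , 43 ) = 1462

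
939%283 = 90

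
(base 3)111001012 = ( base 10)9509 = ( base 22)je5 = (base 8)22445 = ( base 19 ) 1769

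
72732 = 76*957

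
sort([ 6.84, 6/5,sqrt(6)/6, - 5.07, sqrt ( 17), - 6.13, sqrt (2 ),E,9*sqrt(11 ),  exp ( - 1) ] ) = [-6.13,-5.07  ,  exp( - 1 ),sqrt ( 6 ) /6,6/5, sqrt( 2 ), E,sqrt(  17 ) , 6.84,9 * sqrt( 11) ] 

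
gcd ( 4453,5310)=1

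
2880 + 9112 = 11992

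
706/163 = 4 + 54/163 = 4.33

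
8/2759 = 8/2759 = 0.00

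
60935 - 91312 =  -30377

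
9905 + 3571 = 13476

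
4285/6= 4285/6= 714.17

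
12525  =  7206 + 5319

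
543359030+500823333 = 1044182363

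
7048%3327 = 394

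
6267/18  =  348+1/6  =  348.17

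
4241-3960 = 281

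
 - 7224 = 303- 7527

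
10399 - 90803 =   -  80404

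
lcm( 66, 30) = 330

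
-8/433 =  - 1 + 425/433  =  -  0.02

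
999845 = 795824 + 204021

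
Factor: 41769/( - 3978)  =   - 2^( - 1 )*3^1*7^1 = - 21/2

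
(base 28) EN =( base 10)415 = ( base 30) dp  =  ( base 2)110011111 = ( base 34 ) C7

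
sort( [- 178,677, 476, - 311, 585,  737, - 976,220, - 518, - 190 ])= [-976, - 518, - 311, - 190, - 178,220, 476, 585, 677, 737 ]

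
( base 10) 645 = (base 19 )1EI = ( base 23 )151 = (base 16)285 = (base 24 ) 12L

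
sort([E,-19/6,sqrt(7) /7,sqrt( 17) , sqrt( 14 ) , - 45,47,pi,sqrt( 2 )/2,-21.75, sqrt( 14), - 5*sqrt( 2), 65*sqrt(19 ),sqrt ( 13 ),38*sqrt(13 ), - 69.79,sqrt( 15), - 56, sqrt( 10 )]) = [ - 69.79, - 56,-45, - 21.75, - 5*sqrt( 2), - 19/6, sqrt ( 7)/7, sqrt(2 )/2, E,pi,sqrt( 10),sqrt( 13), sqrt( 14), sqrt(14),sqrt( 15),sqrt(17 ),47 , 38*sqrt( 13 ),65 * sqrt(19)]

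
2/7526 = 1/3763 = 0.00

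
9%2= 1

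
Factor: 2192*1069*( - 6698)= - 2^5*17^1*137^1*197^1 * 1069^1  =  - 15695075104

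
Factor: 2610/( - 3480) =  - 3/4  =  - 2^ ( - 2)*3^1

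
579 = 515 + 64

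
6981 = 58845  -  51864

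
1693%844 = 5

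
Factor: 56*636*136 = 4843776 = 2^8*3^1*7^1*17^1*53^1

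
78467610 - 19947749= 58519861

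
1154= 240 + 914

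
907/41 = 22+5/41= 22.12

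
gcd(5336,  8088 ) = 8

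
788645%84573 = 27488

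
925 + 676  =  1601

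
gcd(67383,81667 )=1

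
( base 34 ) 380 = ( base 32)3KS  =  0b111010011100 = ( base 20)970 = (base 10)3740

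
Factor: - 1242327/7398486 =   -  414109/2466162 = -2^(- 1)*3^( - 2 )*19^ ( - 1 ) * 7211^ ( - 1)*414109^1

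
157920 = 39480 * 4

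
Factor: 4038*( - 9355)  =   - 2^1*3^1*5^1 * 673^1*1871^1= -  37775490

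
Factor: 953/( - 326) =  - 2^ ( - 1)*  163^( - 1)* 953^1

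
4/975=4/975 = 0.00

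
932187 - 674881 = 257306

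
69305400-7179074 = 62126326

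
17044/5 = 17044/5 = 3408.80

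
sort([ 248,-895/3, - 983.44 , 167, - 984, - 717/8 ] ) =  [ - 984, - 983.44, - 895/3, - 717/8, 167, 248 ] 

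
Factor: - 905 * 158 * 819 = -2^1*3^2*5^1 * 7^1*13^1 *79^1*181^1 = -117108810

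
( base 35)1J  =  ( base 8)66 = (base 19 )2g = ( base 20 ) 2E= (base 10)54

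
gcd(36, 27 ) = 9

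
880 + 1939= 2819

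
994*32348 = 32153912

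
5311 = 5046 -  - 265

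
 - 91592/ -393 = 233 + 23/393 = 233.06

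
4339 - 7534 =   -  3195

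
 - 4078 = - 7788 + 3710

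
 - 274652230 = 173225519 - 447877749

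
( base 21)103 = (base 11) 374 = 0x1BC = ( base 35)co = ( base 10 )444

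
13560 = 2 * 6780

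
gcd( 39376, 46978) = 2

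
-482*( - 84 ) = 40488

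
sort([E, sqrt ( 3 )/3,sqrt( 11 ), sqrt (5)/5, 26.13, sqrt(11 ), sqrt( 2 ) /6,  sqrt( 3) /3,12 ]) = [ sqrt( 2 ) /6, sqrt( 5 )/5,sqrt( 3)/3,sqrt( 3 ) /3, E,sqrt( 11 ),  sqrt (11 ),12, 26.13 ]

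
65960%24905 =16150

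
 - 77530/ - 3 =77530/3 = 25843.33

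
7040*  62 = 436480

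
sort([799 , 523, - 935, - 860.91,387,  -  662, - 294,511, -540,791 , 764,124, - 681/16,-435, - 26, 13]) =[ - 935,-860.91, - 662, - 540, - 435, - 294, - 681/16 , - 26, 13,124,387, 511,523, 764, 791,  799] 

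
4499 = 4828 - 329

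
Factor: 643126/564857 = 682/599 = 2^1 * 11^1*31^1 * 599^ ( - 1)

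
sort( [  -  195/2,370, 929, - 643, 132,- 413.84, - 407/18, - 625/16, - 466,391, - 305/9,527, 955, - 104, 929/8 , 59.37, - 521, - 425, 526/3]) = [  -  643, - 521, - 466, - 425,-413.84 , - 104, - 195/2, - 625/16, - 305/9, - 407/18,59.37, 929/8, 132,526/3, 370, 391, 527,929,955 ] 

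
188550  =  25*7542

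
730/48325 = 146/9665 = 0.02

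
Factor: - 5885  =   - 5^1*11^1*107^1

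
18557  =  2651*7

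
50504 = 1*50504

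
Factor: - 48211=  - 37^1 * 1303^1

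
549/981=61/109   =  0.56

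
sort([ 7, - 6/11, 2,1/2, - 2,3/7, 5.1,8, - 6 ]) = [-6,  -  2, - 6/11,3/7, 1/2,2,5.1,7, 8]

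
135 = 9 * 15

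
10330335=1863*5545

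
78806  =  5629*14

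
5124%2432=260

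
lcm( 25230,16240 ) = 1412880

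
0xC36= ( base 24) 5A6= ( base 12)1986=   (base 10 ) 3126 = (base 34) 2NW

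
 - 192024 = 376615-568639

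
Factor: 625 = 5^4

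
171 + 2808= 2979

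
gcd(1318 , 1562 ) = 2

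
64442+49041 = 113483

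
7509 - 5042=2467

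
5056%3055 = 2001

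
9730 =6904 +2826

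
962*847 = 814814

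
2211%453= 399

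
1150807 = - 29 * (-39683 ) 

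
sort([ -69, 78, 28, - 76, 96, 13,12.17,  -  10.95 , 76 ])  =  [ - 76, - 69, - 10.95,12.17,13,28, 76, 78,96 ]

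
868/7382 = 434/3691 = 0.12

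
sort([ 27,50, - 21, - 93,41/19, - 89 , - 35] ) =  [ - 93 ,-89,-35, - 21,41/19 , 27, 50 ] 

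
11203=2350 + 8853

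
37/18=2+1/18 = 2.06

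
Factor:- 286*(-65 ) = 18590= 2^1*5^1*11^1*13^2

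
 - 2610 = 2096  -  4706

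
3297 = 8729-5432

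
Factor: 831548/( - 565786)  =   - 2^1*13^(-1)* 47^( -1) * 449^1 = -  898/611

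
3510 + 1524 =5034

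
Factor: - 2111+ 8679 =2^3 * 821^1 = 6568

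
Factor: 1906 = 2^1 * 953^1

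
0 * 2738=0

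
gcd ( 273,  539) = 7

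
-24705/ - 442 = 24705/442 = 55.89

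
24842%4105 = 212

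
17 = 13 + 4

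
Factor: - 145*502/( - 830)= 29^1 * 83^(-1)*251^1 = 7279/83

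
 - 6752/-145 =46  +  82/145 = 46.57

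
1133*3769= 4270277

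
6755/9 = 750 + 5/9 =750.56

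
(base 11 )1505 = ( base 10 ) 1941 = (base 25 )32G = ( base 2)11110010101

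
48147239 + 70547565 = 118694804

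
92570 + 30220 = 122790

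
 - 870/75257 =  - 870/75257 = - 0.01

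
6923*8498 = 58831654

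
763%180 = 43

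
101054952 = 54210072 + 46844880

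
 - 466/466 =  - 1 = - 1.00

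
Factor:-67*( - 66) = 4422= 2^1*3^1*11^1*67^1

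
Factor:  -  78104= - 2^3 * 13^1*751^1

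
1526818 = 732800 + 794018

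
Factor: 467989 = 19^1*24631^1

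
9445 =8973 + 472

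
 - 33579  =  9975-43554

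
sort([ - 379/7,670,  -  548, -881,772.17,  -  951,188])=[ - 951, - 881,-548,-379/7,188,670, 772.17 ] 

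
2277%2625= 2277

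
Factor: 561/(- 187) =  - 3 = -3^1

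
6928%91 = 12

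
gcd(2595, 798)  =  3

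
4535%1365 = 440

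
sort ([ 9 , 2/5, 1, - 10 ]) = [ - 10,2/5, 1, 9 ] 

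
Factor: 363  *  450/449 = 163350/449 = 2^1*3^3*5^2*11^2*449^( - 1)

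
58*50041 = 2902378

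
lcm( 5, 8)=40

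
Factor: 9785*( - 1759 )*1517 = - 26110323355=-5^1*19^1 * 37^1*41^1*103^1  *1759^1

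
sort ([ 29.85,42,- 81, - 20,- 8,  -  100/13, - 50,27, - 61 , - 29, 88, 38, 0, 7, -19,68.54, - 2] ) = [-81, - 61,- 50,  -  29, - 20, - 19,  -  8,-100/13,- 2, 0,7,27,  29.85, 38,42,68.54, 88]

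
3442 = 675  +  2767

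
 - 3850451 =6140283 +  - 9990734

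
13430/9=13430/9= 1492.22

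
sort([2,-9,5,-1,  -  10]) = [-10,- 9,-1 , 2, 5]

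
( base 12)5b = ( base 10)71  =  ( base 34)23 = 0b1000111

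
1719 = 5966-4247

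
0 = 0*9174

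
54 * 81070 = 4377780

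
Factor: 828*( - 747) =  - 2^2*3^4*23^1*83^1 = - 618516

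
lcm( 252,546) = 3276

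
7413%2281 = 570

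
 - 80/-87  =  80/87 = 0.92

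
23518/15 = 1567+13/15 = 1567.87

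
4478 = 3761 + 717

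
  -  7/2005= - 1  +  1998/2005  =  - 0.00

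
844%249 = 97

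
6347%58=25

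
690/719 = 690/719 = 0.96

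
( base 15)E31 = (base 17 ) B10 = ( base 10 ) 3196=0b110001111100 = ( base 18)9FA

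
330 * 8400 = 2772000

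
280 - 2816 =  - 2536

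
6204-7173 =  - 969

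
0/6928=0  =  0.00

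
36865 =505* 73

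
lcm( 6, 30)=30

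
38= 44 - 6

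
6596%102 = 68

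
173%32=13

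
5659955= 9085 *623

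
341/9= 37 + 8/9 = 37.89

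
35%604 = 35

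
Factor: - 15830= - 2^1*5^1* 1583^1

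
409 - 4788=-4379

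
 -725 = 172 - 897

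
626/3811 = 626/3811= 0.16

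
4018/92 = 43+31/46 = 43.67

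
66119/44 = 66119/44  =  1502.70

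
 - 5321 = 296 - 5617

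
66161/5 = 13232  +  1/5 = 13232.20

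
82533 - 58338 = 24195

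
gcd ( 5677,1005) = 1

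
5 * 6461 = 32305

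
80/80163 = 80/80163=0.00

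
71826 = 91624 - 19798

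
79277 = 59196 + 20081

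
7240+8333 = 15573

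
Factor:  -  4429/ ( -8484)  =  2^( - 2)*3^( - 1)*7^( - 1 )*43^1*101^(- 1)*103^1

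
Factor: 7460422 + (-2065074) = 5395348= 2^2*7^1*233^1*827^1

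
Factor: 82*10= 820 = 2^2*5^1*41^1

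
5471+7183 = 12654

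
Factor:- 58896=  - 2^4*3^2 *409^1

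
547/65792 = 547/65792 = 0.01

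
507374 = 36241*14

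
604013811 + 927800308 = 1531814119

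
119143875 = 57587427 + 61556448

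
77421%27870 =21681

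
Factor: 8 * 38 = 2^4*19^1 = 304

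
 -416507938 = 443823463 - 860331401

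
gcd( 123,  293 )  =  1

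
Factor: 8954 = 2^1*11^2*37^1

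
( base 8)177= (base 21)61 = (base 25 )52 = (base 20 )67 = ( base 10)127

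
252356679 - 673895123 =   -  421538444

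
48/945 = 16/315 = 0.05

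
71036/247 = 71036/247= 287.60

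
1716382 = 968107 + 748275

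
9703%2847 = 1162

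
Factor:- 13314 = - 2^1 * 3^1*7^1*317^1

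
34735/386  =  34735/386 = 89.99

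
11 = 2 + 9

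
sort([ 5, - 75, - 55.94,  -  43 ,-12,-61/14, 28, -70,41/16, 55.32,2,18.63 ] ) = [ - 75,-70, - 55.94, - 43, - 12, - 61/14,  2, 41/16, 5 , 18.63, 28, 55.32]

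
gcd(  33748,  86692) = 4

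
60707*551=33449557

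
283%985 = 283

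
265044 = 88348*3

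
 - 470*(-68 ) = 31960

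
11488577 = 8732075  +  2756502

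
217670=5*43534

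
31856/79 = 403 + 19/79 = 403.24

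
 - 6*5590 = - 33540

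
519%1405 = 519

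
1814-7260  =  -5446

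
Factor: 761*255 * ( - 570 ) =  - 2^1*3^2*5^2*17^1*19^1 * 761^1  =  - 110611350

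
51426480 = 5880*8746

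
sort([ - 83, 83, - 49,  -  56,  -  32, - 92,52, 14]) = [ - 92, - 83, - 56, - 49,-32, 14, 52, 83] 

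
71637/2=71637/2=35818.50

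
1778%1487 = 291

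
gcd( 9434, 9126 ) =2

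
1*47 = 47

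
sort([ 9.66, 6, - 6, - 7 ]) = [ - 7, - 6,  6, 9.66 ]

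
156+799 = 955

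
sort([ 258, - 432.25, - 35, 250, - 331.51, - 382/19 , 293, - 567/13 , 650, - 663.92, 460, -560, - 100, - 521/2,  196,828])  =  [ - 663.92, - 560,  -  432.25, - 331.51, - 521/2, - 100, - 567/13, - 35,-382/19, 196,  250, 258 , 293, 460,  650 , 828]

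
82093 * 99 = 8127207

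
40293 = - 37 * ( - 1089)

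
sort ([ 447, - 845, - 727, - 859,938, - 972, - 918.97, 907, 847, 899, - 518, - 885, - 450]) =[-972, - 918.97, - 885,-859, - 845,-727,  -  518, - 450, 447, 847, 899,907,  938] 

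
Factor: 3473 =23^1*151^1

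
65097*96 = 6249312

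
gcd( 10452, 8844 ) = 804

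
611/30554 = 611/30554 = 0.02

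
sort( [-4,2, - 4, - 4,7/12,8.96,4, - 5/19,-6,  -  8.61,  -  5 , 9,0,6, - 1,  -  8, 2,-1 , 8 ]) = [ - 8.61 , - 8,- 6, - 5, - 4, - 4,-4,-1, - 1, - 5/19,0, 7/12, 2,2,4,6, 8, 8.96,  9]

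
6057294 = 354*17111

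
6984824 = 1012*6902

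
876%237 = 165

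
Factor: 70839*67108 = 4753863612 = 2^2*3^2*17^1*19^1*463^1  *  883^1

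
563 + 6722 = 7285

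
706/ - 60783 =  -1+60077/60783 = - 0.01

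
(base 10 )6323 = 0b1100010110011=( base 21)e72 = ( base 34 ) 5FX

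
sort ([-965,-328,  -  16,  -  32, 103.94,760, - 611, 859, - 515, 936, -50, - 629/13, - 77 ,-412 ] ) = [-965, - 611, - 515, - 412,  -  328, - 77, - 50,  -  629/13,  -  32, - 16, 103.94, 760,  859, 936]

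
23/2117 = 23/2117 = 0.01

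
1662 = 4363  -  2701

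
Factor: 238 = 2^1*7^1*17^1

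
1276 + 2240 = 3516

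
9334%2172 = 646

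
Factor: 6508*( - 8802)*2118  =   - 121326275088 = - 2^4*3^4*163^1*353^1*1627^1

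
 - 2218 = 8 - 2226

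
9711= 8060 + 1651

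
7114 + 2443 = 9557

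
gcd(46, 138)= 46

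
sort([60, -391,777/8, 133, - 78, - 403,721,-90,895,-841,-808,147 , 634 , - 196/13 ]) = [-841,-808 ,-403,-391, - 90,- 78,  -  196/13,60,777/8,133,147,634,721,895]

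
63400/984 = 7925/123 = 64.43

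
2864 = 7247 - 4383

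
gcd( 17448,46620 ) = 12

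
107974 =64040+43934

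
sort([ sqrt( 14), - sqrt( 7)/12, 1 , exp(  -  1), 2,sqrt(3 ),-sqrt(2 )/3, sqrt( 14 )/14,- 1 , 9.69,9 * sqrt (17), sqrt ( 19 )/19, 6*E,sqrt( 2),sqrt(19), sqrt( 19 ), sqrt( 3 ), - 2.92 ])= [ - 2.92,- 1, - sqrt( 2) /3 , - sqrt( 7 )/12,sqrt ( 19)/19, sqrt (14) /14, exp(  -  1), 1,sqrt (2 ), sqrt( 3),  sqrt( 3), 2, sqrt( 14), sqrt(19),sqrt( 19),9.69 , 6*E, 9 * sqrt( 17) ] 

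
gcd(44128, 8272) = 16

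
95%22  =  7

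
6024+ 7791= 13815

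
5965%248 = 13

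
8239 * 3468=28572852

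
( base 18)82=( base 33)4e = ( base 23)68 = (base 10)146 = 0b10010010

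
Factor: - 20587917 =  - 3^1*7^1*980377^1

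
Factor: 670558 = 2^1*7^1*211^1 * 227^1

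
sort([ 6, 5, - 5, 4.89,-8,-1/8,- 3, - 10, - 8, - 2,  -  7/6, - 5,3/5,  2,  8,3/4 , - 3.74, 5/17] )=[ - 10, - 8,  -  8, - 5, - 5  , - 3.74, - 3, - 2, - 7/6 , - 1/8, 5/17, 3/5, 3/4, 2, 4.89, 5,6, 8]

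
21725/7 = 21725/7  =  3103.57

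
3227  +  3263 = 6490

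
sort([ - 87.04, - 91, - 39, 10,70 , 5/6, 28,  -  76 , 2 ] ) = [-91, - 87.04 , - 76, - 39, 5/6,2,10,28,70] 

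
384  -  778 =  - 394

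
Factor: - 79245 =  - 3^3* 5^1*587^1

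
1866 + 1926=3792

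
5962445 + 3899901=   9862346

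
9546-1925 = 7621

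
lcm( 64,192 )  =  192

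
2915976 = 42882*68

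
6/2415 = 2/805 = 0.00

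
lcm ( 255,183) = 15555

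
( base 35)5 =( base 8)5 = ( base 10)5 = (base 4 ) 11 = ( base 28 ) 5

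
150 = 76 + 74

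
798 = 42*19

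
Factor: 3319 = 3319^1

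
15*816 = 12240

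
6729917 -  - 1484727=8214644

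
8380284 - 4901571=3478713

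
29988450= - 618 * ( - 48525)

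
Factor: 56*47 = 2632=2^3*7^1*47^1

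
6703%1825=1228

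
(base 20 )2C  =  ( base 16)34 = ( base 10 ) 52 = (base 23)26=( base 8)64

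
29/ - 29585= -29/29585 = - 0.00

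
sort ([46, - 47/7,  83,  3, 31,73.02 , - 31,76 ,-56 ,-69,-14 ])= [ - 69, - 56, - 31, - 14,-47/7,3,31,46,  73.02,76,83]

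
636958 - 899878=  - 262920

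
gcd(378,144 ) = 18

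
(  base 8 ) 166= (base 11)a8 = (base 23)53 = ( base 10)118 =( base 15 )7d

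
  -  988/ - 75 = 13+13/75 = 13.17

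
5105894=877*5822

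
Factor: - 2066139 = - 3^2 *173^1 * 1327^1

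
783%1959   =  783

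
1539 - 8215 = -6676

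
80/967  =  80/967 = 0.08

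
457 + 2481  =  2938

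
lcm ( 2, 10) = 10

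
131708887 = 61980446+69728441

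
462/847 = 6/11 = 0.55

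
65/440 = 13/88 = 0.15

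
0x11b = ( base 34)8b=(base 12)1B7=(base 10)283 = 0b100011011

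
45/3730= 9/746 = 0.01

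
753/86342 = 753/86342  =  0.01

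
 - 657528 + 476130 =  - 181398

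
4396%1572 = 1252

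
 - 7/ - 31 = 7/31 =0.23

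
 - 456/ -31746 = 76/5291 = 0.01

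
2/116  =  1/58=0.02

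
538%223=92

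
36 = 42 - 6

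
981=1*981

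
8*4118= 32944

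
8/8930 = 4/4465 = 0.00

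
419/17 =419/17 = 24.65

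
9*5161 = 46449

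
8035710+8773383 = 16809093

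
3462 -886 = 2576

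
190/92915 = 38/18583 = 0.00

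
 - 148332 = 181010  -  329342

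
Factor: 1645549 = 17^1 * 96797^1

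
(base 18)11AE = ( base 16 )18ce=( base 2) 1100011001110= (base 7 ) 24341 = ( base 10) 6350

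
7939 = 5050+2889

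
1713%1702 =11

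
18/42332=9/21166 = 0.00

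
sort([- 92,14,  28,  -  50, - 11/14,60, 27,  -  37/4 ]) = [- 92,-50,  -  37/4,  -  11/14, 14, 27,28, 60 ] 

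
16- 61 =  - 45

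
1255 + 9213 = 10468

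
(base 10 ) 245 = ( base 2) 11110101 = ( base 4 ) 3311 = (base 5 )1440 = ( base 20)C5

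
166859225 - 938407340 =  - 771548115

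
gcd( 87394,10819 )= 1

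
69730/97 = 718+84/97 = 718.87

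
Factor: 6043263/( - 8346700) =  - 2^( -2 )*3^1*5^( - 2) * 19^(-1 )*23^(- 1)*43^1*79^1*191^( -1 )*593^1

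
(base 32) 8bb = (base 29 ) A50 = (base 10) 8555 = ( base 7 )33641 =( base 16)216b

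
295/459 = 295/459 = 0.64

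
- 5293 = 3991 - 9284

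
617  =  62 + 555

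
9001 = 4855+4146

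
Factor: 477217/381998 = 2^( - 1)*13^1 *389^(  -  1)*491^( - 1)*36709^1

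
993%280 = 153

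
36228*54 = 1956312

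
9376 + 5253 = 14629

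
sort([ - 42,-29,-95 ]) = [ - 95, - 42, - 29] 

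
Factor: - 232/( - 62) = 2^2 * 29^1 * 31^( -1) =116/31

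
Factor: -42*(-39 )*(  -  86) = - 140868 = -2^2*3^2 *7^1 * 13^1  *43^1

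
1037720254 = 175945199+861775055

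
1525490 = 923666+601824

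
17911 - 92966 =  -75055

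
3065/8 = 383 + 1/8 = 383.12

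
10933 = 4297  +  6636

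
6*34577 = 207462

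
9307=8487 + 820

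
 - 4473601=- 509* 8789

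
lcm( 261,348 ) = 1044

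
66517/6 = 11086 + 1/6 = 11086.17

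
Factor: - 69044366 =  - 2^1*19^1*1816957^1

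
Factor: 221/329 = 7^( -1) * 13^1*17^1*47^( - 1 ) 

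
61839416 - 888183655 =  - 826344239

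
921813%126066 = 39351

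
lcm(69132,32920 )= 691320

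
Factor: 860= 2^2*5^1*43^1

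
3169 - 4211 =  - 1042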